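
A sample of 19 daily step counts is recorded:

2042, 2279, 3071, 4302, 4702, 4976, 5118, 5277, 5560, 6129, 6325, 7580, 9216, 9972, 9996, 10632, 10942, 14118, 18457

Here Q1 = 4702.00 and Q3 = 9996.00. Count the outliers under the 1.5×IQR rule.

IQR = 5294.00; fences at 4702.00 − 7941.00 = -3239.00 and 9996.00 + 7941.00 = 17937.00.
Outside the cutoffs: 18457.

1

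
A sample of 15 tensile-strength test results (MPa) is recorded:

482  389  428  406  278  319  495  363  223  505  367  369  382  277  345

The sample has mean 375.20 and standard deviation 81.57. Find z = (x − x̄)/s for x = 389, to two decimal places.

z = (389 − 375.20) / 81.57 = 0.17.

0.17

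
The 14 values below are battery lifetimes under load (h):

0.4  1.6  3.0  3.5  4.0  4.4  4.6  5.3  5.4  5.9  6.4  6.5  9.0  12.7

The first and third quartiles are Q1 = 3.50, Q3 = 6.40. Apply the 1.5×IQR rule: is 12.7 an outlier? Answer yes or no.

IQR = Q3 − Q1 = 6.40 − 3.50 = 2.90.
Lower fence = Q1 − 1.5·IQR = 3.50 − 4.35 = -0.85.
Upper fence = Q3 + 1.5·IQR = 6.40 + 4.35 = 10.75.
12.7 lies above the upper fence.

yes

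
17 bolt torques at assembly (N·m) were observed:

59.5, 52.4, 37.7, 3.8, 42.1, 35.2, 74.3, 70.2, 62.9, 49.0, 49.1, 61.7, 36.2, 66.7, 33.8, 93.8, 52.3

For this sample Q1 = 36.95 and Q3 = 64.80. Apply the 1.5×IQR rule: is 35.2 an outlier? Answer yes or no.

no

IQR = Q3 − Q1 = 64.80 − 36.95 = 27.85.
Lower fence = Q1 − 1.5·IQR = 36.95 − 41.775 = -4.825.
Upper fence = Q3 + 1.5·IQR = 64.80 + 41.775 = 106.575.
35.2 lies within [-4.825, 106.575].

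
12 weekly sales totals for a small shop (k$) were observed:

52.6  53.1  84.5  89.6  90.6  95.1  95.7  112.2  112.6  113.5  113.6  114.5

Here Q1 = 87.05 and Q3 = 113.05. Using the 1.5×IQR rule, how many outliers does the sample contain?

0

IQR = 26.00; fences at 87.05 − 39.00 = 48.05 and 113.05 + 39.00 = 152.05.
Every value lies within the cutoffs.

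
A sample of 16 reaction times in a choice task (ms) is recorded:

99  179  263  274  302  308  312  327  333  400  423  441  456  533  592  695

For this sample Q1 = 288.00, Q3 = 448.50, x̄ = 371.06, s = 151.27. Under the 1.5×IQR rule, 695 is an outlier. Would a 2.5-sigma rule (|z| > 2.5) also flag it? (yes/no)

no

z = (695 − 371.06) / 151.27 = 2.14.
|z| = 2.14 ≤ 2.5.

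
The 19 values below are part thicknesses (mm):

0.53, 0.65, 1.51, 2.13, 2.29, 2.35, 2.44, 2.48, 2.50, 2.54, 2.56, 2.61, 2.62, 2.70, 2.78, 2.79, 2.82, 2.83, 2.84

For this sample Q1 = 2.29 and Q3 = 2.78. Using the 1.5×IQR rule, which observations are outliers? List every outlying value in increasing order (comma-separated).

IQR = Q3 − Q1 = 2.78 − 2.29 = 0.49.
Lower fence = Q1 − 1.5·IQR = 2.29 − 0.735 = 1.555.
Upper fence = Q3 + 1.5·IQR = 2.78 + 0.735 = 3.515.
0.53 < 1.555 → outlier.
0.65 < 1.555 → outlier.
1.51 < 1.555 → outlier.
All remaining values lie within [1.555, 3.515].

0.53, 0.65, 1.51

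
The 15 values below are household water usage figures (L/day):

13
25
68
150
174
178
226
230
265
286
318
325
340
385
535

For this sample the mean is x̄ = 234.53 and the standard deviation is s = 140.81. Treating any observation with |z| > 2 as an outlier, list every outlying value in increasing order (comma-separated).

535

Cutoffs at x̄ ± 2s: 234.53 ± 2·140.81 = [-47.09, 516.15].
535: z = 2.13, |z| > 2 → outlier.
Every other value lies within [-47.09, 516.15].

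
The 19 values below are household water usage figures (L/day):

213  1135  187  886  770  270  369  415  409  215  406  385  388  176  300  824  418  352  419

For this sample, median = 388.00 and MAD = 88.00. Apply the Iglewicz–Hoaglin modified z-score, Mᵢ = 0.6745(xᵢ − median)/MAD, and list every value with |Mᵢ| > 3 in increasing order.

|Mᵢ| > 3 ⇔ |xᵢ − 388.00| > 3·88.00/0.6745 = 391.40.
So outliers lie outside [-3.40, 779.40].
824: M = 3.34 → outlier.
886: M = 3.82 → outlier.
1135: M = 5.73 → outlier.

824, 886, 1135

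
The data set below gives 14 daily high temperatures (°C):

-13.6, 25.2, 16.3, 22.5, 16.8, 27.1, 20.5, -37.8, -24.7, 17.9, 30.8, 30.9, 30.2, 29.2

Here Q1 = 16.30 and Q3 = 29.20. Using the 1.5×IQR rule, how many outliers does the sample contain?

IQR = 12.90; fences at 16.30 − 19.35 = -3.05 and 29.20 + 19.35 = 48.55.
Outside the cutoffs: -37.8, -24.7, -13.6.

3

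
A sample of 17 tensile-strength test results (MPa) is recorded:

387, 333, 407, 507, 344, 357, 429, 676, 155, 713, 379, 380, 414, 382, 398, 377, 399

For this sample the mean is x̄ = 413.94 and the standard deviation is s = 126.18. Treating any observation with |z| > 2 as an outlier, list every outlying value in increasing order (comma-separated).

155, 676, 713

Cutoffs at x̄ ± 2s: 413.94 ± 2·126.18 = [161.58, 666.30].
155: z = -2.05, |z| > 2 → outlier.
676: z = 2.08, |z| > 2 → outlier.
713: z = 2.37, |z| > 2 → outlier.
Every other value lies within [161.58, 666.30].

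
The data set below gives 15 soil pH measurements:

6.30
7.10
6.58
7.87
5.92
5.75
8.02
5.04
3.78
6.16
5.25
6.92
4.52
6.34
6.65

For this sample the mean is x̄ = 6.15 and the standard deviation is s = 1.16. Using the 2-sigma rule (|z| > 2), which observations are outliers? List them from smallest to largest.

Cutoffs at x̄ ± 2s: 6.15 ± 2·1.16 = [3.83, 8.47].
3.78: z = -2.04, |z| > 2 → outlier.
Every other value lies within [3.83, 8.47].

3.78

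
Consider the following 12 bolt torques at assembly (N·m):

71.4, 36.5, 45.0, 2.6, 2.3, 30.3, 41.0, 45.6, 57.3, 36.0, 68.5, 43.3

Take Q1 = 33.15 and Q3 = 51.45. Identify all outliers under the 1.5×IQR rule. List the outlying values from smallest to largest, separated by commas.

2.3, 2.6

IQR = Q3 − Q1 = 51.45 − 33.15 = 18.30.
Lower fence = Q1 − 1.5·IQR = 33.15 − 27.45 = 5.70.
Upper fence = Q3 + 1.5·IQR = 51.45 + 27.45 = 78.90.
2.3 < 5.70 → outlier.
2.6 < 5.70 → outlier.
All remaining values lie within [5.70, 78.90].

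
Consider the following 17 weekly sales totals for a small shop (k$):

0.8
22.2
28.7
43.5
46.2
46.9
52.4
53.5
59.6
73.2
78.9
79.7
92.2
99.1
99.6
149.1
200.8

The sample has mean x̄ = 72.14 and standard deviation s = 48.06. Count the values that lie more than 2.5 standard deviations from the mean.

Cutoffs: x̄ ± 2.5s = [-48.01, 192.29].
Outside the cutoffs: 200.8.

1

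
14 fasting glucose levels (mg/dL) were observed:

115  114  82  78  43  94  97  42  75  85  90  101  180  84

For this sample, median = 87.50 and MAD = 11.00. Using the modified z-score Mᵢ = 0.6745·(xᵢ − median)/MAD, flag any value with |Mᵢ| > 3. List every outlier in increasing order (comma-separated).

180

|Mᵢ| > 3 ⇔ |xᵢ − 87.50| > 3·11.00/0.6745 = 48.93.
So outliers lie outside [38.57, 136.43].
180: M = 5.67 → outlier.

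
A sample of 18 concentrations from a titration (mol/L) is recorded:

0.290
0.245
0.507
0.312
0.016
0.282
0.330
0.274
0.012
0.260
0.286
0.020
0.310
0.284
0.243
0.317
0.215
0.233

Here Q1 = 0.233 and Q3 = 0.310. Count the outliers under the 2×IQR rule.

IQR = 0.077; fences at 0.233 − 0.154 = 0.079 and 0.310 + 0.154 = 0.464.
Outside the cutoffs: 0.012, 0.016, 0.020, 0.507.

4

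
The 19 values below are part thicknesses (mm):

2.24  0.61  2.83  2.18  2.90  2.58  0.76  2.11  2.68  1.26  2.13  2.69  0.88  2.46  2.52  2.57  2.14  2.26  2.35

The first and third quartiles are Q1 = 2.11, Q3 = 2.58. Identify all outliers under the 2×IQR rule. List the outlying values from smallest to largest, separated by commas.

IQR = Q3 − Q1 = 2.58 − 2.11 = 0.47.
Lower fence = Q1 − 2·IQR = 2.11 − 0.94 = 1.17.
Upper fence = Q3 + 2·IQR = 2.58 + 0.94 = 3.52.
0.61 < 1.17 → outlier.
0.76 < 1.17 → outlier.
0.88 < 1.17 → outlier.
All remaining values lie within [1.17, 3.52].

0.61, 0.76, 0.88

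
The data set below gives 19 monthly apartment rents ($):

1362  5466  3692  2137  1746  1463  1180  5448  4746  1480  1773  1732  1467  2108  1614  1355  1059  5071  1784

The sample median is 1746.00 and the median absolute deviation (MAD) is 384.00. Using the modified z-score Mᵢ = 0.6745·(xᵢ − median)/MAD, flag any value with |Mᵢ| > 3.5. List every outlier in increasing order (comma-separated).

4746, 5071, 5448, 5466

|Mᵢ| > 3.5 ⇔ |xᵢ − 1746.00| > 3.5·384.00/0.6745 = 1992.59.
So outliers lie outside [-246.59, 3738.59].
4746: M = 5.27 → outlier.
5071: M = 5.84 → outlier.
5448: M = 6.50 → outlier.
5466: M = 6.53 → outlier.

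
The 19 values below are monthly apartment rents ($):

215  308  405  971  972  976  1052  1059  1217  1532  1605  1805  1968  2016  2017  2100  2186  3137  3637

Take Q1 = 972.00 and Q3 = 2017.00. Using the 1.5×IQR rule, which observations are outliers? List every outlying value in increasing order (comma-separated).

IQR = Q3 − Q1 = 2017.00 − 972.00 = 1045.00.
Lower fence = Q1 − 1.5·IQR = 972.00 − 1567.50 = -595.50.
Upper fence = Q3 + 1.5·IQR = 2017.00 + 1567.50 = 3584.50.
3637 > 3584.50 → outlier.
All remaining values lie within [-595.50, 3584.50].

3637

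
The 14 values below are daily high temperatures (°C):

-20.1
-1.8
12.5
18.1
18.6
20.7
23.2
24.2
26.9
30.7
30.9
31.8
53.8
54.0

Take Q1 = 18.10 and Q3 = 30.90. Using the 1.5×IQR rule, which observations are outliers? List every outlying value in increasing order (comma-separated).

-20.1, -1.8, 53.8, 54.0

IQR = Q3 − Q1 = 30.90 − 18.10 = 12.80.
Lower fence = Q1 − 1.5·IQR = 18.10 − 19.20 = -1.10.
Upper fence = Q3 + 1.5·IQR = 30.90 + 19.20 = 50.10.
-20.1 < -1.10 → outlier.
-1.8 < -1.10 → outlier.
53.8 > 50.10 → outlier.
54.0 > 50.10 → outlier.
All remaining values lie within [-1.10, 50.10].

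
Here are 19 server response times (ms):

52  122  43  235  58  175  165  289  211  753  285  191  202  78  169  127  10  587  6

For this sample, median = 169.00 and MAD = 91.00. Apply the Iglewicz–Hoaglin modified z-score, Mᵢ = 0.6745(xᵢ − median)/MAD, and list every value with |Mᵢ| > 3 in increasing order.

587, 753

|Mᵢ| > 3 ⇔ |xᵢ − 169.00| > 3·91.00/0.6745 = 404.74.
So outliers lie outside [-235.74, 573.74].
587: M = 3.10 → outlier.
753: M = 4.33 → outlier.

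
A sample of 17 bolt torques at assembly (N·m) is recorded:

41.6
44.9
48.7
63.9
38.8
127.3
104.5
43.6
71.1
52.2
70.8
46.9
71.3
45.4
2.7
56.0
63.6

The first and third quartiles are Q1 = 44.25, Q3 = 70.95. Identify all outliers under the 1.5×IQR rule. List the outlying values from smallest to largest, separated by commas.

IQR = Q3 − Q1 = 70.95 − 44.25 = 26.70.
Lower fence = Q1 − 1.5·IQR = 44.25 − 40.05 = 4.20.
Upper fence = Q3 + 1.5·IQR = 70.95 + 40.05 = 111.00.
2.7 < 4.20 → outlier.
127.3 > 111.00 → outlier.
All remaining values lie within [4.20, 111.00].

2.7, 127.3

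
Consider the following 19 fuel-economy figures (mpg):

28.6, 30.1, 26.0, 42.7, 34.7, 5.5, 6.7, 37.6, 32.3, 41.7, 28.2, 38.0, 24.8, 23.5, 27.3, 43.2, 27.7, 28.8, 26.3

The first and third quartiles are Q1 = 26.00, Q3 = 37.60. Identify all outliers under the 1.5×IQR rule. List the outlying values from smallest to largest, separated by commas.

5.5, 6.7

IQR = Q3 − Q1 = 37.60 − 26.00 = 11.60.
Lower fence = Q1 − 1.5·IQR = 26.00 − 17.40 = 8.60.
Upper fence = Q3 + 1.5·IQR = 37.60 + 17.40 = 55.00.
5.5 < 8.60 → outlier.
6.7 < 8.60 → outlier.
All remaining values lie within [8.60, 55.00].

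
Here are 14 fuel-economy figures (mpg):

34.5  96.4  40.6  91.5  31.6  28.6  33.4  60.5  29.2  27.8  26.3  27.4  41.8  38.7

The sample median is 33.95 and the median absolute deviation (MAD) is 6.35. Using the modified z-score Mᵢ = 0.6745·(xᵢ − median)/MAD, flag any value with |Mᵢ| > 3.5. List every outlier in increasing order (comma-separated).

91.5, 96.4

|Mᵢ| > 3.5 ⇔ |xᵢ − 33.95| > 3.5·6.35/0.6745 = 32.95.
So outliers lie outside [1.00, 66.90].
91.5: M = 6.11 → outlier.
96.4: M = 6.63 → outlier.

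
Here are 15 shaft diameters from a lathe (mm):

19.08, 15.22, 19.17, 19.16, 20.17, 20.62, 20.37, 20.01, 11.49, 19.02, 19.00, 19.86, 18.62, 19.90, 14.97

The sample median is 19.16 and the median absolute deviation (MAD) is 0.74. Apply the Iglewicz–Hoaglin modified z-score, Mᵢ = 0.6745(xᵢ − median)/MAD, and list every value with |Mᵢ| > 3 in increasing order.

11.49, 14.97, 15.22

|Mᵢ| > 3 ⇔ |xᵢ − 19.16| > 3·0.74/0.6745 = 3.29.
So outliers lie outside [15.87, 22.45].
11.49: M = -6.99 → outlier.
14.97: M = -3.82 → outlier.
15.22: M = -3.59 → outlier.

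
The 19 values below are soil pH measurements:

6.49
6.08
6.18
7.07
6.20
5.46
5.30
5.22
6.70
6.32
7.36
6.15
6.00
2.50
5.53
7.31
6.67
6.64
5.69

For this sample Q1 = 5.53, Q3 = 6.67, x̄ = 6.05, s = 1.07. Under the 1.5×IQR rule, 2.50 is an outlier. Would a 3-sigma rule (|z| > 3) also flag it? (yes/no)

yes

z = (2.50 − 6.05) / 1.07 = -3.32.
|z| = 3.32 > 3.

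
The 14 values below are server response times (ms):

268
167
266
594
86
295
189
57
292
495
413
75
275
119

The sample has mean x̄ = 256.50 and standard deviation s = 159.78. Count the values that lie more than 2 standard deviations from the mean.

Cutoffs: x̄ ± 2s = [-63.06, 576.06].
Outside the cutoffs: 594.

1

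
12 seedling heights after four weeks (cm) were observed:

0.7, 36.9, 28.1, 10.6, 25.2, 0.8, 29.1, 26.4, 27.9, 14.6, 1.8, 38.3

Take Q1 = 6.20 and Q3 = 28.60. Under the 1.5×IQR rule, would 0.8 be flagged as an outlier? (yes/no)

no

IQR = Q3 − Q1 = 28.60 − 6.20 = 22.40.
Lower fence = Q1 − 1.5·IQR = 6.20 − 33.60 = -27.40.
Upper fence = Q3 + 1.5·IQR = 28.60 + 33.60 = 62.20.
0.8 lies within [-27.40, 62.20].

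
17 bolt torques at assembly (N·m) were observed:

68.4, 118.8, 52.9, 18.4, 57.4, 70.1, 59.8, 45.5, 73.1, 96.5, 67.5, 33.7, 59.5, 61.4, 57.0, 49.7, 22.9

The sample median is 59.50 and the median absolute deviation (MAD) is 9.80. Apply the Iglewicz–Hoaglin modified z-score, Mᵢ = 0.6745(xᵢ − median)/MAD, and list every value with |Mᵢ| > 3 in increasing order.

|Mᵢ| > 3 ⇔ |xᵢ − 59.50| > 3·9.80/0.6745 = 43.59.
So outliers lie outside [15.91, 103.09].
118.8: M = 4.08 → outlier.

118.8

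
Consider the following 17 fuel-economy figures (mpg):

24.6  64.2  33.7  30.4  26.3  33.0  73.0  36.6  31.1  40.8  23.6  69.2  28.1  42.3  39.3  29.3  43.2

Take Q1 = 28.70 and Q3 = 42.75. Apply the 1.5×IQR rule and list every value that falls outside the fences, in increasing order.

IQR = Q3 − Q1 = 42.75 − 28.70 = 14.05.
Lower fence = Q1 − 1.5·IQR = 28.70 − 21.075 = 7.625.
Upper fence = Q3 + 1.5·IQR = 42.75 + 21.075 = 63.825.
64.2 > 63.825 → outlier.
69.2 > 63.825 → outlier.
73.0 > 63.825 → outlier.
All remaining values lie within [7.625, 63.825].

64.2, 69.2, 73.0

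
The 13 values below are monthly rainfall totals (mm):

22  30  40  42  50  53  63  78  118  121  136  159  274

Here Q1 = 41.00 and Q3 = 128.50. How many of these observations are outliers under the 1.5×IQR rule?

1

IQR = 87.50; fences at 41.00 − 131.25 = -90.25 and 128.50 + 131.25 = 259.75.
Outside the cutoffs: 274.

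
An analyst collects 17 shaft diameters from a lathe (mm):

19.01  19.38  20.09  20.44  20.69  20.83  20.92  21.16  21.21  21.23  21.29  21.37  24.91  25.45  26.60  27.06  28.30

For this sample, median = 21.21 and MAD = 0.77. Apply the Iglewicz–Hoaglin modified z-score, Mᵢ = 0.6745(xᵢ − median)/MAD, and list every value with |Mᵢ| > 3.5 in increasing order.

25.45, 26.60, 27.06, 28.30

|Mᵢ| > 3.5 ⇔ |xᵢ − 21.21| > 3.5·0.77/0.6745 = 4.00.
So outliers lie outside [17.21, 25.21].
25.45: M = 3.71 → outlier.
26.60: M = 4.72 → outlier.
27.06: M = 5.12 → outlier.
28.30: M = 6.21 → outlier.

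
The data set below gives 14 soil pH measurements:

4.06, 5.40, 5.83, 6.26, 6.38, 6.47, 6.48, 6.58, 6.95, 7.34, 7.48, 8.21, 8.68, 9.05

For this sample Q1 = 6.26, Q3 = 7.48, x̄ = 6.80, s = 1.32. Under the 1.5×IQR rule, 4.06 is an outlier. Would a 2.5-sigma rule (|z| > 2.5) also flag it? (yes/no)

no

z = (4.06 − 6.80) / 1.32 = -2.08.
|z| = 2.08 ≤ 2.5.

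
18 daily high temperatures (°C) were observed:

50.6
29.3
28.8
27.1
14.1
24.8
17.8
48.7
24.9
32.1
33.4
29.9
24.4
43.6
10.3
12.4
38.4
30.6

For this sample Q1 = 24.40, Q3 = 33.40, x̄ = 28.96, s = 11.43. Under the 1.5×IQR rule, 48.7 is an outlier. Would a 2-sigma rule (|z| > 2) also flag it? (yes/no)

no

z = (48.7 − 28.96) / 11.43 = 1.73.
|z| = 1.73 ≤ 2.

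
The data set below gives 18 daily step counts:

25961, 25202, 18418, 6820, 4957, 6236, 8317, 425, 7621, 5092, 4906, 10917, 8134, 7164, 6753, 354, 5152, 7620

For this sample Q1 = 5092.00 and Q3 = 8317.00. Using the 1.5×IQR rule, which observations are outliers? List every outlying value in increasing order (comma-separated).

IQR = Q3 − Q1 = 8317.00 − 5092.00 = 3225.00.
Lower fence = Q1 − 1.5·IQR = 5092.00 − 4837.50 = 254.50.
Upper fence = Q3 + 1.5·IQR = 8317.00 + 4837.50 = 13154.50.
18418 > 13154.50 → outlier.
25202 > 13154.50 → outlier.
25961 > 13154.50 → outlier.
All remaining values lie within [254.50, 13154.50].

18418, 25202, 25961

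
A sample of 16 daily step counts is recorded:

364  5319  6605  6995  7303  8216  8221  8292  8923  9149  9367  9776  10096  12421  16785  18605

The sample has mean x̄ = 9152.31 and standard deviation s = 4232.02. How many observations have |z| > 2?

2

Cutoffs: x̄ ± 2s = [688.27, 17616.35].
Outside the cutoffs: 364, 18605.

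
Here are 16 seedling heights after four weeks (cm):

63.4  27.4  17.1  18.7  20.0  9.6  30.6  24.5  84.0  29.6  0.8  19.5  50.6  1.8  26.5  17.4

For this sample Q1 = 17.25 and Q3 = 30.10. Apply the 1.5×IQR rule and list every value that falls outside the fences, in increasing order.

50.6, 63.4, 84.0

IQR = Q3 − Q1 = 30.10 − 17.25 = 12.85.
Lower fence = Q1 − 1.5·IQR = 17.25 − 19.275 = -2.025.
Upper fence = Q3 + 1.5·IQR = 30.10 + 19.275 = 49.375.
50.6 > 49.375 → outlier.
63.4 > 49.375 → outlier.
84.0 > 49.375 → outlier.
All remaining values lie within [-2.025, 49.375].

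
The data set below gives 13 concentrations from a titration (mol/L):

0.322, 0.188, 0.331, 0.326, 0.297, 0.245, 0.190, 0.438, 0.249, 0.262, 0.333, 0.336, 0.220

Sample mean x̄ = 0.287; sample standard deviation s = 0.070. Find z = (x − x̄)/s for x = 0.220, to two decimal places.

z = (0.220 − 0.287) / 0.070 = -0.96.

-0.96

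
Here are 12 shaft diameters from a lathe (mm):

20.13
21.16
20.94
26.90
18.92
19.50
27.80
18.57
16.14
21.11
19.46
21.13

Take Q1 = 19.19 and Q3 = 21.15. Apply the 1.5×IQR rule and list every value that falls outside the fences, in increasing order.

16.14, 26.90, 27.80

IQR = Q3 − Q1 = 21.15 − 19.19 = 1.96.
Lower fence = Q1 − 1.5·IQR = 19.19 − 2.94 = 16.25.
Upper fence = Q3 + 1.5·IQR = 21.15 + 2.94 = 24.09.
16.14 < 16.25 → outlier.
26.90 > 24.09 → outlier.
27.80 > 24.09 → outlier.
All remaining values lie within [16.25, 24.09].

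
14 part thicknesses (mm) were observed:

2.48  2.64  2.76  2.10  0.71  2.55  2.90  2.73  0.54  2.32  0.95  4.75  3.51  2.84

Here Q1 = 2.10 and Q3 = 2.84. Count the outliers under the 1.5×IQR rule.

4

IQR = 0.74; fences at 2.10 − 1.11 = 0.99 and 2.84 + 1.11 = 3.95.
Outside the cutoffs: 0.54, 0.71, 0.95, 4.75.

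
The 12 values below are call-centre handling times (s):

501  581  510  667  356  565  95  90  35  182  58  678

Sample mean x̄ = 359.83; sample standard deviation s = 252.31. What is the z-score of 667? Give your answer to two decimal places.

z = (667 − 359.83) / 252.31 = 1.22.

1.22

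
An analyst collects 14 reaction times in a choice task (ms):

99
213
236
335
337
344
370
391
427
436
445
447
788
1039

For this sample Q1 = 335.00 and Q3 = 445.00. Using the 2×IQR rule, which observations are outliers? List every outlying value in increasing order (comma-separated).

IQR = Q3 − Q1 = 445.00 − 335.00 = 110.00.
Lower fence = Q1 − 2·IQR = 335.00 − 220.00 = 115.00.
Upper fence = Q3 + 2·IQR = 445.00 + 220.00 = 665.00.
99 < 115.00 → outlier.
788 > 665.00 → outlier.
1039 > 665.00 → outlier.
All remaining values lie within [115.00, 665.00].

99, 788, 1039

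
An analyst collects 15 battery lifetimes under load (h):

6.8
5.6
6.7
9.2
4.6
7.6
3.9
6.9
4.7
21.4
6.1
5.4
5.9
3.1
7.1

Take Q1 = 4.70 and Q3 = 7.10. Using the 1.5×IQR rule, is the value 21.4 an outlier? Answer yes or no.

IQR = Q3 − Q1 = 7.10 − 4.70 = 2.40.
Lower fence = Q1 − 1.5·IQR = 4.70 − 3.60 = 1.10.
Upper fence = Q3 + 1.5·IQR = 7.10 + 3.60 = 10.70.
21.4 lies above the upper fence.

yes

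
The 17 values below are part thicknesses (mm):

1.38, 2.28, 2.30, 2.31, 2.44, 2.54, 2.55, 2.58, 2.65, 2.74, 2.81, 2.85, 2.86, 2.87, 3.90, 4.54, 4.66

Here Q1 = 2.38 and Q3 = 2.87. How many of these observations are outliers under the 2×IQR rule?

4

IQR = 0.49; fences at 2.38 − 0.98 = 1.40 and 2.87 + 0.98 = 3.85.
Outside the cutoffs: 1.38, 3.90, 4.54, 4.66.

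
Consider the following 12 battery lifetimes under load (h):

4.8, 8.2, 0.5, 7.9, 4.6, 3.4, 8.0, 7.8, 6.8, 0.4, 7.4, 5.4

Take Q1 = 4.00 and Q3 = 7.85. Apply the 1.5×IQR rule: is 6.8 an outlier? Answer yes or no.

no

IQR = Q3 − Q1 = 7.85 − 4.00 = 3.85.
Lower fence = Q1 − 1.5·IQR = 4.00 − 5.775 = -1.775.
Upper fence = Q3 + 1.5·IQR = 7.85 + 5.775 = 13.625.
6.8 lies within [-1.775, 13.625].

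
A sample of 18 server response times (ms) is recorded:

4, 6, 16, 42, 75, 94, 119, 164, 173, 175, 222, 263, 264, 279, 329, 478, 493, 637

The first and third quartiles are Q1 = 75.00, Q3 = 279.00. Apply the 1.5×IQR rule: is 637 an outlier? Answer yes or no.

yes

IQR = Q3 − Q1 = 279.00 − 75.00 = 204.00.
Lower fence = Q1 − 1.5·IQR = 75.00 − 306.00 = -231.00.
Upper fence = Q3 + 1.5·IQR = 279.00 + 306.00 = 585.00.
637 lies above the upper fence.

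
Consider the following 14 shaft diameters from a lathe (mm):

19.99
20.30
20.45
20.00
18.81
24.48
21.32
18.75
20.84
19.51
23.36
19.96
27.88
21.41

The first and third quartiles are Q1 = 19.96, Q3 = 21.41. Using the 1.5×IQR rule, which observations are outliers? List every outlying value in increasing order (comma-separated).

24.48, 27.88

IQR = Q3 − Q1 = 21.41 − 19.96 = 1.45.
Lower fence = Q1 − 1.5·IQR = 19.96 − 2.175 = 17.785.
Upper fence = Q3 + 1.5·IQR = 21.41 + 2.175 = 23.585.
24.48 > 23.585 → outlier.
27.88 > 23.585 → outlier.
All remaining values lie within [17.785, 23.585].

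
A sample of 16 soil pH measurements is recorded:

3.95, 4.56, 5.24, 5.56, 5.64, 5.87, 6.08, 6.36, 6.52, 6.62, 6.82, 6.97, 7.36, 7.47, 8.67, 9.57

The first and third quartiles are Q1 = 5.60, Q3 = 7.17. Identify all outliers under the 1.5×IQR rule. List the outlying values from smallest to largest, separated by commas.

9.57

IQR = Q3 − Q1 = 7.17 − 5.60 = 1.57.
Lower fence = Q1 − 1.5·IQR = 5.60 − 2.355 = 3.245.
Upper fence = Q3 + 1.5·IQR = 7.17 + 2.355 = 9.525.
9.57 > 9.525 → outlier.
All remaining values lie within [3.245, 9.525].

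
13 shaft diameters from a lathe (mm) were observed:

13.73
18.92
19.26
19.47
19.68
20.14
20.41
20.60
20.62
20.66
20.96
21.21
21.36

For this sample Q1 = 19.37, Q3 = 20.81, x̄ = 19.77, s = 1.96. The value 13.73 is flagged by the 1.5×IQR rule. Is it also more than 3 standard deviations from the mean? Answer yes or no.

z = (13.73 − 19.77) / 1.96 = -3.08.
|z| = 3.08 > 3.

yes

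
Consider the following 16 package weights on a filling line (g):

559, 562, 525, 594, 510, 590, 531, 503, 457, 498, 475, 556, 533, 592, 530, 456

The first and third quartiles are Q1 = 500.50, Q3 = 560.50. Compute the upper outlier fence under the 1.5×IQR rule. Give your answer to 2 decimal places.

650.50

IQR = Q3 − Q1 = 560.50 − 500.50 = 60.00.
Lower fence = Q1 − 1.5·IQR = 500.50 − 90.00 = 410.50.
Upper fence = Q3 + 1.5·IQR = 560.50 + 90.00 = 650.50.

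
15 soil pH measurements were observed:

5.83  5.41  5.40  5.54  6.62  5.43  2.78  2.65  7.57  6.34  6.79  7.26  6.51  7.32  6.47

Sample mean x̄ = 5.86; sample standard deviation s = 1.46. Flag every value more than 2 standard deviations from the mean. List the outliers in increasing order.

Cutoffs at x̄ ± 2s: 5.86 ± 2·1.46 = [2.94, 8.78].
2.65: z = -2.20, |z| > 2 → outlier.
2.78: z = -2.11, |z| > 2 → outlier.
Every other value lies within [2.94, 8.78].

2.65, 2.78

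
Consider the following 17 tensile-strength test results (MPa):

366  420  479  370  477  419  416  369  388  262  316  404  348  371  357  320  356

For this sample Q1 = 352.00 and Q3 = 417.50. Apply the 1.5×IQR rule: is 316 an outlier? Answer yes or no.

IQR = Q3 − Q1 = 417.50 − 352.00 = 65.50.
Lower fence = Q1 − 1.5·IQR = 352.00 − 98.25 = 253.75.
Upper fence = Q3 + 1.5·IQR = 417.50 + 98.25 = 515.75.
316 lies within [253.75, 515.75].

no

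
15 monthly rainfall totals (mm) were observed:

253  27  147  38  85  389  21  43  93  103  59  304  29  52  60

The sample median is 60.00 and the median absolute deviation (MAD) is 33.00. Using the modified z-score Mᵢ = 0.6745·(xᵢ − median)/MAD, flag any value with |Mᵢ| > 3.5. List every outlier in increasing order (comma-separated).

253, 304, 389

|Mᵢ| > 3.5 ⇔ |xᵢ − 60.00| > 3.5·33.00/0.6745 = 171.24.
So outliers lie outside [-111.24, 231.24].
253: M = 3.94 → outlier.
304: M = 4.99 → outlier.
389: M = 6.72 → outlier.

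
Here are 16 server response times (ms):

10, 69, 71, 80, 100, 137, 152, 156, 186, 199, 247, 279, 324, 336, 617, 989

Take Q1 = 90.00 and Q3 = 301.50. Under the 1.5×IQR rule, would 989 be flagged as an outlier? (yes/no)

yes

IQR = Q3 − Q1 = 301.50 − 90.00 = 211.50.
Lower fence = Q1 − 1.5·IQR = 90.00 − 317.25 = -227.25.
Upper fence = Q3 + 1.5·IQR = 301.50 + 317.25 = 618.75.
989 lies above the upper fence.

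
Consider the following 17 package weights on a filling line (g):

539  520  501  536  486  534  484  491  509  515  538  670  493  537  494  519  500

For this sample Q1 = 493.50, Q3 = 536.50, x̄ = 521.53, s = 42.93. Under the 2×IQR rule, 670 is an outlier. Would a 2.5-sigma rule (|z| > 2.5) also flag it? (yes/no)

z = (670 − 521.53) / 42.93 = 3.46.
|z| = 3.46 > 2.5.

yes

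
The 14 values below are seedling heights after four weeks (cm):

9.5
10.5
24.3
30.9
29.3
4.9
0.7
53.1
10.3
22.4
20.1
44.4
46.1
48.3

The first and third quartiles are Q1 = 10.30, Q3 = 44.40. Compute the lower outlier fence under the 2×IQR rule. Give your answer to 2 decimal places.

IQR = Q3 − Q1 = 44.40 − 10.30 = 34.10.
Lower fence = Q1 − 2·IQR = 10.30 − 68.20 = -57.90.
Upper fence = Q3 + 2·IQR = 44.40 + 68.20 = 112.60.

-57.90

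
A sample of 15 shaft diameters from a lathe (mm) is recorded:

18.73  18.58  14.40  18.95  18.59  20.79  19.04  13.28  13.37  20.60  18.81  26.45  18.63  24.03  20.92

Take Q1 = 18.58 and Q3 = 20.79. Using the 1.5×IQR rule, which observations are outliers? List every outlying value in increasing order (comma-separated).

IQR = Q3 − Q1 = 20.79 − 18.58 = 2.21.
Lower fence = Q1 − 1.5·IQR = 18.58 − 3.315 = 15.265.
Upper fence = Q3 + 1.5·IQR = 20.79 + 3.315 = 24.105.
13.28 < 15.265 → outlier.
13.37 < 15.265 → outlier.
14.40 < 15.265 → outlier.
26.45 > 24.105 → outlier.
All remaining values lie within [15.265, 24.105].

13.28, 13.37, 14.40, 26.45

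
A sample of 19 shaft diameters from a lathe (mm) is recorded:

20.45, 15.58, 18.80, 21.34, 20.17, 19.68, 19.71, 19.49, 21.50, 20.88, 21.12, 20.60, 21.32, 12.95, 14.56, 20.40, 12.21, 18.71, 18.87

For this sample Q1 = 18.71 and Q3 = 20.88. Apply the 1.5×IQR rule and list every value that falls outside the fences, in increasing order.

12.21, 12.95, 14.56

IQR = Q3 − Q1 = 20.88 − 18.71 = 2.17.
Lower fence = Q1 − 1.5·IQR = 18.71 − 3.255 = 15.455.
Upper fence = Q3 + 1.5·IQR = 20.88 + 3.255 = 24.135.
12.21 < 15.455 → outlier.
12.95 < 15.455 → outlier.
14.56 < 15.455 → outlier.
All remaining values lie within [15.455, 24.135].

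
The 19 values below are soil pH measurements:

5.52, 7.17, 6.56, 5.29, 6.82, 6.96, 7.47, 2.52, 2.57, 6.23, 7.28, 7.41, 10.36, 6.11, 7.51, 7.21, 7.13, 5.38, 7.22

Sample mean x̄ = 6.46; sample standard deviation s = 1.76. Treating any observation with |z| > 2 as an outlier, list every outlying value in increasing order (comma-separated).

2.52, 2.57, 10.36

Cutoffs at x̄ ± 2s: 6.46 ± 2·1.76 = [2.94, 9.98].
2.52: z = -2.24, |z| > 2 → outlier.
2.57: z = -2.21, |z| > 2 → outlier.
10.36: z = 2.22, |z| > 2 → outlier.
Every other value lies within [2.94, 9.98].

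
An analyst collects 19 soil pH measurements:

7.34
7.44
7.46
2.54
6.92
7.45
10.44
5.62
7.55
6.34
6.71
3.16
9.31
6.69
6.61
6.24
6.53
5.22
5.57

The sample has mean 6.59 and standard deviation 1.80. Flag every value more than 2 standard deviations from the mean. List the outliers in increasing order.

Cutoffs at x̄ ± 2s: 6.59 ± 2·1.80 = [2.99, 10.19].
2.54: z = -2.25, |z| > 2 → outlier.
10.44: z = 2.14, |z| > 2 → outlier.
Every other value lies within [2.99, 10.19].

2.54, 10.44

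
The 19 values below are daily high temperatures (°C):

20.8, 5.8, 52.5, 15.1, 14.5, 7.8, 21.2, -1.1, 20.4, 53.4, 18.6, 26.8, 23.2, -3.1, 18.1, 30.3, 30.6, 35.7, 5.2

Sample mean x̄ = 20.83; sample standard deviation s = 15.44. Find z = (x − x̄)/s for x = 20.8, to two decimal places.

z = (20.8 − 20.83) / 15.44 = -0.00.

-0.00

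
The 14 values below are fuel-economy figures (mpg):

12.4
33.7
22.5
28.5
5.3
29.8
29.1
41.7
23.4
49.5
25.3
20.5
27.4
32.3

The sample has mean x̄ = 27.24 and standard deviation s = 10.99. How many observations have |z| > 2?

Cutoffs: x̄ ± 2s = [5.26, 49.22].
Outside the cutoffs: 49.5.

1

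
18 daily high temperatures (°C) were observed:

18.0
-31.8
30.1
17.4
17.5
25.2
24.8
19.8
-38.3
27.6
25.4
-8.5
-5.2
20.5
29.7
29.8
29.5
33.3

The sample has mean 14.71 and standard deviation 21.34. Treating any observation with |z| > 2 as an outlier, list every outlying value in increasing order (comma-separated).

-38.3, -31.8

Cutoffs at x̄ ± 2s: 14.71 ± 2·21.34 = [-27.97, 57.39].
-38.3: z = -2.48, |z| > 2 → outlier.
-31.8: z = -2.18, |z| > 2 → outlier.
Every other value lies within [-27.97, 57.39].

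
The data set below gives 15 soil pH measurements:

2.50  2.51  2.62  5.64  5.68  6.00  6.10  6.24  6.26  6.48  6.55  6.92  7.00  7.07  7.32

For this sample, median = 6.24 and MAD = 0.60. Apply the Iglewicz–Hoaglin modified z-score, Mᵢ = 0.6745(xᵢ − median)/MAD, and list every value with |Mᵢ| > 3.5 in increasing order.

2.50, 2.51, 2.62

|Mᵢ| > 3.5 ⇔ |xᵢ − 6.24| > 3.5·0.60/0.6745 = 3.11.
So outliers lie outside [3.13, 9.35].
2.50: M = -4.20 → outlier.
2.51: M = -4.19 → outlier.
2.62: M = -4.07 → outlier.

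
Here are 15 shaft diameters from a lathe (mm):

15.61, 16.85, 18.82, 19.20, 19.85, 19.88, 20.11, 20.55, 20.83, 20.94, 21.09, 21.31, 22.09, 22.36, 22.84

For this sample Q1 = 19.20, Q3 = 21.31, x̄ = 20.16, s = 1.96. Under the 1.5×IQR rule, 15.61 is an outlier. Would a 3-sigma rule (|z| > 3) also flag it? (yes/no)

no

z = (15.61 − 20.16) / 1.96 = -2.32.
|z| = 2.32 ≤ 3.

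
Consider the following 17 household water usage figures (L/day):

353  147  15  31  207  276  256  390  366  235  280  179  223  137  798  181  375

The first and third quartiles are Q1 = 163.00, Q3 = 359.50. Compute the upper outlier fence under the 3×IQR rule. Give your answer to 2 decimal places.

IQR = Q3 − Q1 = 359.50 − 163.00 = 196.50.
Lower fence = Q1 − 3·IQR = 163.00 − 589.50 = -426.50.
Upper fence = Q3 + 3·IQR = 359.50 + 589.50 = 949.00.

949.00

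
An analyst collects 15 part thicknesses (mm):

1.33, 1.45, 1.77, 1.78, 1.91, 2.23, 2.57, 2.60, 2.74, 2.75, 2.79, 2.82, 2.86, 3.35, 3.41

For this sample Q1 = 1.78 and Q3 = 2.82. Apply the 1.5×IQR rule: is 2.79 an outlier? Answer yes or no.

IQR = Q3 − Q1 = 2.82 − 1.78 = 1.04.
Lower fence = Q1 − 1.5·IQR = 1.78 − 1.56 = 0.22.
Upper fence = Q3 + 1.5·IQR = 2.82 + 1.56 = 4.38.
2.79 lies within [0.22, 4.38].

no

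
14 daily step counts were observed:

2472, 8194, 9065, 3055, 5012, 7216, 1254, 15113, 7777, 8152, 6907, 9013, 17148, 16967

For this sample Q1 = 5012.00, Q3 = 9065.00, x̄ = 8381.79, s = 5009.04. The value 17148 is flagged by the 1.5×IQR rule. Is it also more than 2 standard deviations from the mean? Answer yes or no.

z = (17148 − 8381.79) / 5009.04 = 1.75.
|z| = 1.75 ≤ 2.

no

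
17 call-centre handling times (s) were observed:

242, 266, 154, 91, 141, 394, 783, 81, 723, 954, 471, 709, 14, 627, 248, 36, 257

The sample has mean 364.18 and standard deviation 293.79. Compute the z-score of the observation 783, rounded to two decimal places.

z = (783 − 364.18) / 293.79 = 1.43.

1.43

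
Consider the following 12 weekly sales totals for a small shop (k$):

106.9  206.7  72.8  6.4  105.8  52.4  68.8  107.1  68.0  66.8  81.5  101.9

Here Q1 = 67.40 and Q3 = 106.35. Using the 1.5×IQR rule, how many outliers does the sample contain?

2

IQR = 38.95; fences at 67.40 − 58.425 = 8.975 and 106.35 + 58.425 = 164.775.
Outside the cutoffs: 6.4, 206.7.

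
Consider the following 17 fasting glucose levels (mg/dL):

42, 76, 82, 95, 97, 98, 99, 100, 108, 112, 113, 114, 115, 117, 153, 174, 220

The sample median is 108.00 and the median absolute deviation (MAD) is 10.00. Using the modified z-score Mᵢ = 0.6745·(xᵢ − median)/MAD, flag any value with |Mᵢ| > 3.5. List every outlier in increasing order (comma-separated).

42, 174, 220

|Mᵢ| > 3.5 ⇔ |xᵢ − 108.00| > 3.5·10.00/0.6745 = 51.89.
So outliers lie outside [56.11, 159.89].
42: M = -4.45 → outlier.
174: M = 4.45 → outlier.
220: M = 7.55 → outlier.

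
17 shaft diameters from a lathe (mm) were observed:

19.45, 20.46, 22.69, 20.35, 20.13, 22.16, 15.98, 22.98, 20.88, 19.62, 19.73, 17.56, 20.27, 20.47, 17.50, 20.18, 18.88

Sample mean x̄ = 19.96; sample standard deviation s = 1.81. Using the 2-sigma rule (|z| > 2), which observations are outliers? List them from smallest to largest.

Cutoffs at x̄ ± 2s: 19.96 ± 2·1.81 = [16.34, 23.58].
15.98: z = -2.20, |z| > 2 → outlier.
Every other value lies within [16.34, 23.58].

15.98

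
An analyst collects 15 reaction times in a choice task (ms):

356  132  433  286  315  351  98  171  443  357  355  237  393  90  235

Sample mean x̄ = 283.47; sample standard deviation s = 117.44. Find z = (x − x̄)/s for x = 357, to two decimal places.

z = (357 − 283.47) / 117.44 = 0.63.

0.63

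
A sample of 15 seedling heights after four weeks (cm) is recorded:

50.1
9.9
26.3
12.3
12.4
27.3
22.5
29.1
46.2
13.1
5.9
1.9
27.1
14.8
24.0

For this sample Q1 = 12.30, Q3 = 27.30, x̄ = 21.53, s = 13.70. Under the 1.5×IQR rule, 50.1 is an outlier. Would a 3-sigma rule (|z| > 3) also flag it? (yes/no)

z = (50.1 − 21.53) / 13.70 = 2.09.
|z| = 2.09 ≤ 3.

no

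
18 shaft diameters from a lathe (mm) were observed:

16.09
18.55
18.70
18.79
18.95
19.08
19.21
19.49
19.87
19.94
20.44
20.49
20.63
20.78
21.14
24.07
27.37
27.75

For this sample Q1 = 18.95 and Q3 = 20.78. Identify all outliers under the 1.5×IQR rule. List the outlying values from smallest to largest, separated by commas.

16.09, 24.07, 27.37, 27.75

IQR = Q3 − Q1 = 20.78 − 18.95 = 1.83.
Lower fence = Q1 − 1.5·IQR = 18.95 − 2.745 = 16.205.
Upper fence = Q3 + 1.5·IQR = 20.78 + 2.745 = 23.525.
16.09 < 16.205 → outlier.
24.07 > 23.525 → outlier.
27.37 > 23.525 → outlier.
27.75 > 23.525 → outlier.
All remaining values lie within [16.205, 23.525].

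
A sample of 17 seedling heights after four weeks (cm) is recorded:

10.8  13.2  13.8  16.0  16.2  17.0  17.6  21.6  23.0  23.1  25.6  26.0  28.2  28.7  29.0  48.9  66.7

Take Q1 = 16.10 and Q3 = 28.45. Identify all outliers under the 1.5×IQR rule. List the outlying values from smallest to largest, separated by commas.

IQR = Q3 − Q1 = 28.45 − 16.10 = 12.35.
Lower fence = Q1 − 1.5·IQR = 16.10 − 18.525 = -2.425.
Upper fence = Q3 + 1.5·IQR = 28.45 + 18.525 = 46.975.
48.9 > 46.975 → outlier.
66.7 > 46.975 → outlier.
All remaining values lie within [-2.425, 46.975].

48.9, 66.7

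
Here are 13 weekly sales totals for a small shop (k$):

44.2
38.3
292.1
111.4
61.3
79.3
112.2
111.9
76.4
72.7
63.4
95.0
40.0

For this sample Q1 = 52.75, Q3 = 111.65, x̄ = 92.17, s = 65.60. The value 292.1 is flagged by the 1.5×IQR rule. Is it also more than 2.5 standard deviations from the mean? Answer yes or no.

yes

z = (292.1 − 92.17) / 65.60 = 3.05.
|z| = 3.05 > 2.5.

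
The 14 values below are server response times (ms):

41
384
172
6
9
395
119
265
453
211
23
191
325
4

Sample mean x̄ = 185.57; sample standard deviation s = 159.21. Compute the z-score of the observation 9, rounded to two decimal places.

z = (9 − 185.57) / 159.21 = -1.11.

-1.11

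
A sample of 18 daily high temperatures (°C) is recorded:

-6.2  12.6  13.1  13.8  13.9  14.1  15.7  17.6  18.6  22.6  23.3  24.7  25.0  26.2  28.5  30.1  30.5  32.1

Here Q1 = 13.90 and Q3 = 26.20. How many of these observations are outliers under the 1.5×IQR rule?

IQR = 12.30; fences at 13.90 − 18.45 = -4.55 and 26.20 + 18.45 = 44.65.
Outside the cutoffs: -6.2.

1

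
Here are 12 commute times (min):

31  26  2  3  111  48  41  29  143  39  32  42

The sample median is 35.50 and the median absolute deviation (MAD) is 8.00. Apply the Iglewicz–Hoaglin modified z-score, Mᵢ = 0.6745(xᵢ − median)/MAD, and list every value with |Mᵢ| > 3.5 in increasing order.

111, 143

|Mᵢ| > 3.5 ⇔ |xᵢ − 35.50| > 3.5·8.00/0.6745 = 41.51.
So outliers lie outside [-6.01, 77.01].
111: M = 6.37 → outlier.
143: M = 9.06 → outlier.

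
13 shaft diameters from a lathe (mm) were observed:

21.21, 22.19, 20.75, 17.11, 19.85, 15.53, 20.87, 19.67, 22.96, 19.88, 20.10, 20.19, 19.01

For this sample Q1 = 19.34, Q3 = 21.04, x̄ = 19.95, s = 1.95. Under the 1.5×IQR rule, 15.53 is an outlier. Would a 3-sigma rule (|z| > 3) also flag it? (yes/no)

z = (15.53 − 19.95) / 1.95 = -2.27.
|z| = 2.27 ≤ 3.

no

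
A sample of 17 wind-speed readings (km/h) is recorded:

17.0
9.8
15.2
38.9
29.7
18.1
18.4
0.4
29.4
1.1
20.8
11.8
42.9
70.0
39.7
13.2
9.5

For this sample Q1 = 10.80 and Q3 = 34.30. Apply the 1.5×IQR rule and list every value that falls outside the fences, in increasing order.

IQR = Q3 − Q1 = 34.30 − 10.80 = 23.50.
Lower fence = Q1 − 1.5·IQR = 10.80 − 35.25 = -24.45.
Upper fence = Q3 + 1.5·IQR = 34.30 + 35.25 = 69.55.
70.0 > 69.55 → outlier.
All remaining values lie within [-24.45, 69.55].

70.0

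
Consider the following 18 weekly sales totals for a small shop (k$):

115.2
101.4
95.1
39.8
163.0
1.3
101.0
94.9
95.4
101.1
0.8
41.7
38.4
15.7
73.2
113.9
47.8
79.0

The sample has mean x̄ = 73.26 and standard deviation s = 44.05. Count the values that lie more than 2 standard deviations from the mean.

1

Cutoffs: x̄ ± 2s = [-14.84, 161.36].
Outside the cutoffs: 163.0.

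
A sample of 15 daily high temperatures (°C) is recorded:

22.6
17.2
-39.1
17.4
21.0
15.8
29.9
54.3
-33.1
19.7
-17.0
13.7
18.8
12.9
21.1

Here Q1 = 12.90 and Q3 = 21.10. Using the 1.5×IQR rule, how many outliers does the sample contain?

IQR = 8.20; fences at 12.90 − 12.30 = 0.60 and 21.10 + 12.30 = 33.40.
Outside the cutoffs: -39.1, -33.1, -17.0, 54.3.

4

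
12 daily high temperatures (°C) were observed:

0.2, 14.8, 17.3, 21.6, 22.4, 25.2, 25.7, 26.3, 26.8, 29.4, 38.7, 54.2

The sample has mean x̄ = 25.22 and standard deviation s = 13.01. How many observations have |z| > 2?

1

Cutoffs: x̄ ± 2s = [-0.80, 51.24].
Outside the cutoffs: 54.2.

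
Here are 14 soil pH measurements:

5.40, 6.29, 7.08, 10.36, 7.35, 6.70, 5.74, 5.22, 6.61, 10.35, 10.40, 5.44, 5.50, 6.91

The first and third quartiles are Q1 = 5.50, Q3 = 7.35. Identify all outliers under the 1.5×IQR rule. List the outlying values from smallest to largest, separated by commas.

10.35, 10.36, 10.40

IQR = Q3 − Q1 = 7.35 − 5.50 = 1.85.
Lower fence = Q1 − 1.5·IQR = 5.50 − 2.775 = 2.725.
Upper fence = Q3 + 1.5·IQR = 7.35 + 2.775 = 10.125.
10.35 > 10.125 → outlier.
10.36 > 10.125 → outlier.
10.40 > 10.125 → outlier.
All remaining values lie within [2.725, 10.125].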